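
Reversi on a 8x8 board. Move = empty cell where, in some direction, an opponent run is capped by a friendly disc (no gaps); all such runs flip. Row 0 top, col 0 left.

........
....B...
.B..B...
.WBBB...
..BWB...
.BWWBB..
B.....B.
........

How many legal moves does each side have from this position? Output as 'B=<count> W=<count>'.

-- B to move --
(2,0): flips 1 -> legal
(2,2): no bracket -> illegal
(3,0): flips 1 -> legal
(4,0): no bracket -> illegal
(4,1): flips 1 -> legal
(6,1): flips 2 -> legal
(6,2): flips 2 -> legal
(6,3): flips 2 -> legal
(6,4): flips 1 -> legal
B mobility = 7
-- W to move --
(0,3): no bracket -> illegal
(0,4): no bracket -> illegal
(0,5): no bracket -> illegal
(1,0): flips 2 -> legal
(1,1): flips 1 -> legal
(1,2): no bracket -> illegal
(1,3): no bracket -> illegal
(1,5): no bracket -> illegal
(2,0): no bracket -> illegal
(2,2): flips 2 -> legal
(2,3): flips 1 -> legal
(2,5): flips 1 -> legal
(3,0): no bracket -> illegal
(3,5): flips 4 -> legal
(4,0): no bracket -> illegal
(4,1): flips 1 -> legal
(4,5): flips 1 -> legal
(4,6): no bracket -> illegal
(5,0): flips 1 -> legal
(5,6): flips 2 -> legal
(5,7): no bracket -> illegal
(6,1): no bracket -> illegal
(6,2): no bracket -> illegal
(6,3): no bracket -> illegal
(6,4): no bracket -> illegal
(6,5): flips 1 -> legal
(6,7): no bracket -> illegal
(7,0): no bracket -> illegal
(7,1): no bracket -> illegal
(7,5): no bracket -> illegal
(7,6): no bracket -> illegal
(7,7): no bracket -> illegal
W mobility = 11

Answer: B=7 W=11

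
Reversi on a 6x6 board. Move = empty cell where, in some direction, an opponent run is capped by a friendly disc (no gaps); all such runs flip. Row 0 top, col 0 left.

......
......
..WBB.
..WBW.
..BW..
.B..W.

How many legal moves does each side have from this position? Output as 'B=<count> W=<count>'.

Answer: B=9 W=7

Derivation:
-- B to move --
(1,1): flips 1 -> legal
(1,2): flips 2 -> legal
(1,3): no bracket -> illegal
(2,1): flips 1 -> legal
(2,5): no bracket -> illegal
(3,1): flips 1 -> legal
(3,5): flips 1 -> legal
(4,1): flips 1 -> legal
(4,4): flips 2 -> legal
(4,5): flips 1 -> legal
(5,2): no bracket -> illegal
(5,3): flips 1 -> legal
(5,5): no bracket -> illegal
B mobility = 9
-- W to move --
(1,2): flips 1 -> legal
(1,3): flips 2 -> legal
(1,4): flips 2 -> legal
(1,5): no bracket -> illegal
(2,5): flips 2 -> legal
(3,1): no bracket -> illegal
(3,5): no bracket -> illegal
(4,0): no bracket -> illegal
(4,1): flips 1 -> legal
(4,4): flips 1 -> legal
(5,0): no bracket -> illegal
(5,2): flips 1 -> legal
(5,3): no bracket -> illegal
W mobility = 7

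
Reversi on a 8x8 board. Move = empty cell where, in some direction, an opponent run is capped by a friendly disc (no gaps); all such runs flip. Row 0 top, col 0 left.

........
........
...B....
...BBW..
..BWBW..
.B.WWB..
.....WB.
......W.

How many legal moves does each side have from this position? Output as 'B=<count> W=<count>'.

-- B to move --
(2,4): no bracket -> illegal
(2,5): flips 2 -> legal
(2,6): flips 1 -> legal
(3,2): no bracket -> illegal
(3,6): flips 1 -> legal
(4,6): flips 1 -> legal
(5,2): flips 3 -> legal
(5,6): flips 1 -> legal
(6,2): flips 1 -> legal
(6,3): flips 2 -> legal
(6,4): flips 3 -> legal
(6,7): no bracket -> illegal
(7,4): no bracket -> illegal
(7,5): flips 1 -> legal
(7,7): no bracket -> illegal
B mobility = 10
-- W to move --
(1,2): flips 2 -> legal
(1,3): flips 2 -> legal
(1,4): no bracket -> illegal
(2,2): no bracket -> illegal
(2,4): flips 2 -> legal
(2,5): flips 1 -> legal
(3,1): flips 1 -> legal
(3,2): flips 2 -> legal
(4,0): no bracket -> illegal
(4,1): flips 1 -> legal
(4,6): no bracket -> illegal
(5,0): no bracket -> illegal
(5,2): no bracket -> illegal
(5,6): flips 2 -> legal
(5,7): no bracket -> illegal
(6,0): no bracket -> illegal
(6,1): no bracket -> illegal
(6,2): no bracket -> illegal
(6,4): no bracket -> illegal
(6,7): flips 1 -> legal
(7,5): no bracket -> illegal
(7,7): no bracket -> illegal
W mobility = 9

Answer: B=10 W=9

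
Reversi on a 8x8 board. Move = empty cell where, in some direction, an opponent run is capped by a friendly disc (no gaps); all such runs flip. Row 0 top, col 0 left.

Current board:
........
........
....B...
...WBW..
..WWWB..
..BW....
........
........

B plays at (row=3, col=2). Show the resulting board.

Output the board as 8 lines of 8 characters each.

Answer: ........
........
....B...
..BBBW..
..BWWB..
..BW....
........
........

Derivation:
Place B at (3,2); scan 8 dirs for brackets.
Dir NW: first cell '.' (not opp) -> no flip
Dir N: first cell '.' (not opp) -> no flip
Dir NE: first cell '.' (not opp) -> no flip
Dir W: first cell '.' (not opp) -> no flip
Dir E: opp run (3,3) capped by B -> flip
Dir SW: first cell '.' (not opp) -> no flip
Dir S: opp run (4,2) capped by B -> flip
Dir SE: opp run (4,3), next='.' -> no flip
All flips: (3,3) (4,2)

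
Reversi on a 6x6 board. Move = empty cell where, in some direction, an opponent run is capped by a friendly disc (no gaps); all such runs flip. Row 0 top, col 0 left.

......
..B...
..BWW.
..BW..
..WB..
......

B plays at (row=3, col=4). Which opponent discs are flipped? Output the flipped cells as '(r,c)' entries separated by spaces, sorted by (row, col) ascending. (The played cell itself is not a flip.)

Dir NW: opp run (2,3) capped by B -> flip
Dir N: opp run (2,4), next='.' -> no flip
Dir NE: first cell '.' (not opp) -> no flip
Dir W: opp run (3,3) capped by B -> flip
Dir E: first cell '.' (not opp) -> no flip
Dir SW: first cell 'B' (not opp) -> no flip
Dir S: first cell '.' (not opp) -> no flip
Dir SE: first cell '.' (not opp) -> no flip

Answer: (2,3) (3,3)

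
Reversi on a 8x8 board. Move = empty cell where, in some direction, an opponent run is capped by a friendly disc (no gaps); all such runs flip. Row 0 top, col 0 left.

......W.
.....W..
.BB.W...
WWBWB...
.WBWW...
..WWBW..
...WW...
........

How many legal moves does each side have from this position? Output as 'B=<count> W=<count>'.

Answer: B=13 W=10

Derivation:
-- B to move --
(0,4): no bracket -> illegal
(0,5): no bracket -> illegal
(0,7): no bracket -> illegal
(1,3): no bracket -> illegal
(1,4): flips 1 -> legal
(1,6): no bracket -> illegal
(1,7): no bracket -> illegal
(2,0): flips 1 -> legal
(2,3): no bracket -> illegal
(2,5): no bracket -> illegal
(2,6): no bracket -> illegal
(3,5): no bracket -> illegal
(4,0): flips 2 -> legal
(4,5): flips 2 -> legal
(4,6): no bracket -> illegal
(5,0): flips 1 -> legal
(5,1): flips 4 -> legal
(5,6): flips 1 -> legal
(6,1): flips 2 -> legal
(6,2): flips 1 -> legal
(6,5): no bracket -> illegal
(6,6): flips 3 -> legal
(7,2): flips 1 -> legal
(7,3): no bracket -> illegal
(7,4): flips 1 -> legal
(7,5): flips 2 -> legal
B mobility = 13
-- W to move --
(1,0): flips 2 -> legal
(1,1): flips 2 -> legal
(1,2): flips 4 -> legal
(1,3): flips 1 -> legal
(2,0): no bracket -> illegal
(2,3): flips 1 -> legal
(2,5): flips 1 -> legal
(3,5): flips 1 -> legal
(4,5): flips 1 -> legal
(5,1): flips 1 -> legal
(6,5): flips 1 -> legal
W mobility = 10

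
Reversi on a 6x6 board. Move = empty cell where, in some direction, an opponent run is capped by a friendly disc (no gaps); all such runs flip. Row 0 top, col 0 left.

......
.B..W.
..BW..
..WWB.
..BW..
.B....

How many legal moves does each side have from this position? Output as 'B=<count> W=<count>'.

-- B to move --
(0,3): no bracket -> illegal
(0,4): no bracket -> illegal
(0,5): no bracket -> illegal
(1,2): flips 1 -> legal
(1,3): no bracket -> illegal
(1,5): no bracket -> illegal
(2,1): no bracket -> illegal
(2,4): flips 2 -> legal
(2,5): no bracket -> illegal
(3,1): flips 2 -> legal
(4,1): no bracket -> illegal
(4,4): flips 2 -> legal
(5,2): flips 1 -> legal
(5,3): no bracket -> illegal
(5,4): no bracket -> illegal
B mobility = 5
-- W to move --
(0,0): flips 2 -> legal
(0,1): no bracket -> illegal
(0,2): no bracket -> illegal
(1,0): no bracket -> illegal
(1,2): flips 1 -> legal
(1,3): no bracket -> illegal
(2,0): no bracket -> illegal
(2,1): flips 1 -> legal
(2,4): no bracket -> illegal
(2,5): flips 1 -> legal
(3,1): no bracket -> illegal
(3,5): flips 1 -> legal
(4,0): no bracket -> illegal
(4,1): flips 1 -> legal
(4,4): no bracket -> illegal
(4,5): flips 1 -> legal
(5,0): no bracket -> illegal
(5,2): flips 1 -> legal
(5,3): no bracket -> illegal
W mobility = 8

Answer: B=5 W=8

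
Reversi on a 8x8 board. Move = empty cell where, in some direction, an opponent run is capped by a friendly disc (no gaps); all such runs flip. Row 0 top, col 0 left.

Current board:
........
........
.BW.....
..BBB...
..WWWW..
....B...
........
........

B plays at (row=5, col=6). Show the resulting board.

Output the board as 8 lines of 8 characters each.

Answer: ........
........
.BW.....
..BBB...
..WWWB..
....B.B.
........
........

Derivation:
Place B at (5,6); scan 8 dirs for brackets.
Dir NW: opp run (4,5) capped by B -> flip
Dir N: first cell '.' (not opp) -> no flip
Dir NE: first cell '.' (not opp) -> no flip
Dir W: first cell '.' (not opp) -> no flip
Dir E: first cell '.' (not opp) -> no flip
Dir SW: first cell '.' (not opp) -> no flip
Dir S: first cell '.' (not opp) -> no flip
Dir SE: first cell '.' (not opp) -> no flip
All flips: (4,5)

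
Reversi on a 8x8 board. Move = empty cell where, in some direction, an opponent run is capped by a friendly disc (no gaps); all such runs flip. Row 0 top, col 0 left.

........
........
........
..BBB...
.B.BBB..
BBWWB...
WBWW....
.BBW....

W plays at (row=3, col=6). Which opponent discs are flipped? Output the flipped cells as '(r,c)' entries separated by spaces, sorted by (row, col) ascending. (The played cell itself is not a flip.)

Dir NW: first cell '.' (not opp) -> no flip
Dir N: first cell '.' (not opp) -> no flip
Dir NE: first cell '.' (not opp) -> no flip
Dir W: first cell '.' (not opp) -> no flip
Dir E: first cell '.' (not opp) -> no flip
Dir SW: opp run (4,5) (5,4) capped by W -> flip
Dir S: first cell '.' (not opp) -> no flip
Dir SE: first cell '.' (not opp) -> no flip

Answer: (4,5) (5,4)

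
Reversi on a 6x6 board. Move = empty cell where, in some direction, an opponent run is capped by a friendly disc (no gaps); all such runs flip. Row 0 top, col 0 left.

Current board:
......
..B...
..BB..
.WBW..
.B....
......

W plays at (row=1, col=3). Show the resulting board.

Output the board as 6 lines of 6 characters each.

Place W at (1,3); scan 8 dirs for brackets.
Dir NW: first cell '.' (not opp) -> no flip
Dir N: first cell '.' (not opp) -> no flip
Dir NE: first cell '.' (not opp) -> no flip
Dir W: opp run (1,2), next='.' -> no flip
Dir E: first cell '.' (not opp) -> no flip
Dir SW: opp run (2,2) capped by W -> flip
Dir S: opp run (2,3) capped by W -> flip
Dir SE: first cell '.' (not opp) -> no flip
All flips: (2,2) (2,3)

Answer: ......
..BW..
..WW..
.WBW..
.B....
......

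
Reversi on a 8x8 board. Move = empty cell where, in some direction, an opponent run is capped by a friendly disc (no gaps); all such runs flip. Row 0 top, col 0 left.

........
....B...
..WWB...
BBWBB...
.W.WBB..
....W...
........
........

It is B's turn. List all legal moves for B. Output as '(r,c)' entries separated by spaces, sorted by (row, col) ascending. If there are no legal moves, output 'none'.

Answer: (1,1) (1,2) (1,3) (2,1) (4,2) (5,0) (5,1) (5,2) (5,3) (6,3) (6,4)

Derivation:
(1,1): flips 1 -> legal
(1,2): flips 1 -> legal
(1,3): flips 2 -> legal
(2,1): flips 2 -> legal
(4,0): no bracket -> illegal
(4,2): flips 1 -> legal
(5,0): flips 3 -> legal
(5,1): flips 1 -> legal
(5,2): flips 2 -> legal
(5,3): flips 1 -> legal
(5,5): no bracket -> illegal
(6,3): flips 1 -> legal
(6,4): flips 1 -> legal
(6,5): no bracket -> illegal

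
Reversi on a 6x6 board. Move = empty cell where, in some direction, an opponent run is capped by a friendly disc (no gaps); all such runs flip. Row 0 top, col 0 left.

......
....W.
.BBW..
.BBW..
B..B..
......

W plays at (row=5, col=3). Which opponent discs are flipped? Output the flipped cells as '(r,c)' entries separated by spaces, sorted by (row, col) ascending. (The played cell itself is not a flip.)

Dir NW: first cell '.' (not opp) -> no flip
Dir N: opp run (4,3) capped by W -> flip
Dir NE: first cell '.' (not opp) -> no flip
Dir W: first cell '.' (not opp) -> no flip
Dir E: first cell '.' (not opp) -> no flip
Dir SW: edge -> no flip
Dir S: edge -> no flip
Dir SE: edge -> no flip

Answer: (4,3)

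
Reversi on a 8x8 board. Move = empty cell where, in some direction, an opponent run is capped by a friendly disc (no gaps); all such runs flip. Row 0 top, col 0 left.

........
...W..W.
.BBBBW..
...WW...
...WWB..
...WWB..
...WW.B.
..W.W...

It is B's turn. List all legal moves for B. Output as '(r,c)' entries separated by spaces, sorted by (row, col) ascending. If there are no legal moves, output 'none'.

(0,2): flips 1 -> legal
(0,3): flips 1 -> legal
(0,4): flips 1 -> legal
(0,5): no bracket -> illegal
(0,6): no bracket -> illegal
(0,7): no bracket -> illegal
(1,2): no bracket -> illegal
(1,4): no bracket -> illegal
(1,5): no bracket -> illegal
(1,7): no bracket -> illegal
(2,6): flips 1 -> legal
(2,7): no bracket -> illegal
(3,2): no bracket -> illegal
(3,5): no bracket -> illegal
(3,6): no bracket -> illegal
(4,2): flips 3 -> legal
(5,2): flips 2 -> legal
(6,1): no bracket -> illegal
(6,2): no bracket -> illegal
(6,5): no bracket -> illegal
(7,1): no bracket -> illegal
(7,3): flips 5 -> legal
(7,5): no bracket -> illegal

Answer: (0,2) (0,3) (0,4) (2,6) (4,2) (5,2) (7,3)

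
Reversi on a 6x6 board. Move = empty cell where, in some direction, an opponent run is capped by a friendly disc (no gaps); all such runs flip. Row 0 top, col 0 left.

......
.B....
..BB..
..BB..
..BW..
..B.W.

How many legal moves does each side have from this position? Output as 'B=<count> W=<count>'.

-- B to move --
(3,4): flips 1 -> legal
(4,4): flips 1 -> legal
(4,5): no bracket -> illegal
(5,3): flips 1 -> legal
(5,5): no bracket -> illegal
B mobility = 3
-- W to move --
(0,0): no bracket -> illegal
(0,1): no bracket -> illegal
(0,2): no bracket -> illegal
(1,0): no bracket -> illegal
(1,2): no bracket -> illegal
(1,3): flips 2 -> legal
(1,4): no bracket -> illegal
(2,0): no bracket -> illegal
(2,1): flips 1 -> legal
(2,4): no bracket -> illegal
(3,1): no bracket -> illegal
(3,4): no bracket -> illegal
(4,1): flips 1 -> legal
(4,4): no bracket -> illegal
(5,1): no bracket -> illegal
(5,3): no bracket -> illegal
W mobility = 3

Answer: B=3 W=3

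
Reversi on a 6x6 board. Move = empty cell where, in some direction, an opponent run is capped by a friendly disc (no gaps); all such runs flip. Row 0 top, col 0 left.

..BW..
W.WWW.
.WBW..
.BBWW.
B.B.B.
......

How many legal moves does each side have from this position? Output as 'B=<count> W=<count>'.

-- B to move --
(0,0): no bracket -> illegal
(0,1): no bracket -> illegal
(0,4): flips 2 -> legal
(0,5): flips 2 -> legal
(1,1): flips 1 -> legal
(1,5): no bracket -> illegal
(2,0): flips 1 -> legal
(2,4): flips 4 -> legal
(2,5): no bracket -> illegal
(3,0): no bracket -> illegal
(3,5): flips 2 -> legal
(4,3): no bracket -> illegal
(4,5): no bracket -> illegal
B mobility = 6
-- W to move --
(0,1): flips 1 -> legal
(1,1): flips 1 -> legal
(2,0): no bracket -> illegal
(3,0): flips 2 -> legal
(3,5): no bracket -> illegal
(4,1): flips 2 -> legal
(4,3): flips 1 -> legal
(4,5): no bracket -> illegal
(5,0): no bracket -> illegal
(5,1): flips 1 -> legal
(5,2): flips 3 -> legal
(5,3): no bracket -> illegal
(5,4): flips 1 -> legal
(5,5): flips 1 -> legal
W mobility = 9

Answer: B=6 W=9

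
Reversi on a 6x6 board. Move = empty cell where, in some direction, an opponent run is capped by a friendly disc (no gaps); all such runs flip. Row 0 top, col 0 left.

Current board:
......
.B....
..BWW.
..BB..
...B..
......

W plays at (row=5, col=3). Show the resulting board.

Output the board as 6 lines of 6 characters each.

Place W at (5,3); scan 8 dirs for brackets.
Dir NW: first cell '.' (not opp) -> no flip
Dir N: opp run (4,3) (3,3) capped by W -> flip
Dir NE: first cell '.' (not opp) -> no flip
Dir W: first cell '.' (not opp) -> no flip
Dir E: first cell '.' (not opp) -> no flip
Dir SW: edge -> no flip
Dir S: edge -> no flip
Dir SE: edge -> no flip
All flips: (3,3) (4,3)

Answer: ......
.B....
..BWW.
..BW..
...W..
...W..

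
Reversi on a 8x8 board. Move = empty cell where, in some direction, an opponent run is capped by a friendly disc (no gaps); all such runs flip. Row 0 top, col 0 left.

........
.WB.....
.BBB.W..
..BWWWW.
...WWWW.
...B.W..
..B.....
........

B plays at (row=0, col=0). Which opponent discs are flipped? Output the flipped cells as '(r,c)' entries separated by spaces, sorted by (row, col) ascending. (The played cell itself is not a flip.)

Dir NW: edge -> no flip
Dir N: edge -> no flip
Dir NE: edge -> no flip
Dir W: edge -> no flip
Dir E: first cell '.' (not opp) -> no flip
Dir SW: edge -> no flip
Dir S: first cell '.' (not opp) -> no flip
Dir SE: opp run (1,1) capped by B -> flip

Answer: (1,1)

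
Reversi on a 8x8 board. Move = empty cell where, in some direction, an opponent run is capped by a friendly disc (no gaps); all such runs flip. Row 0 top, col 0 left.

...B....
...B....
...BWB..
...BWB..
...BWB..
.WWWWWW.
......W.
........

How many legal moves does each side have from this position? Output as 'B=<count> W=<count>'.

-- B to move --
(1,4): no bracket -> illegal
(1,5): flips 1 -> legal
(4,0): no bracket -> illegal
(4,1): no bracket -> illegal
(4,2): no bracket -> illegal
(4,6): no bracket -> illegal
(4,7): no bracket -> illegal
(5,0): no bracket -> illegal
(5,7): no bracket -> illegal
(6,0): no bracket -> illegal
(6,1): flips 1 -> legal
(6,2): flips 2 -> legal
(6,3): flips 2 -> legal
(6,4): no bracket -> illegal
(6,5): flips 2 -> legal
(6,7): flips 1 -> legal
(7,5): no bracket -> illegal
(7,6): no bracket -> illegal
(7,7): flips 3 -> legal
B mobility = 7
-- W to move --
(0,2): flips 1 -> legal
(0,4): no bracket -> illegal
(1,2): flips 1 -> legal
(1,4): no bracket -> illegal
(1,5): flips 3 -> legal
(1,6): flips 1 -> legal
(2,2): flips 2 -> legal
(2,6): flips 2 -> legal
(3,2): flips 2 -> legal
(3,6): flips 2 -> legal
(4,2): flips 2 -> legal
(4,6): flips 2 -> legal
W mobility = 10

Answer: B=7 W=10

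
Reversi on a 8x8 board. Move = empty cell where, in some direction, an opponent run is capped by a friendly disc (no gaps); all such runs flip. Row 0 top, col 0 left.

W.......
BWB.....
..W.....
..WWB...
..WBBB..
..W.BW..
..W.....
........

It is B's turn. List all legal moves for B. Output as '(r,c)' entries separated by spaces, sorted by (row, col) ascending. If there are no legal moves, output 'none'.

Answer: (2,1) (2,3) (3,1) (4,1) (5,6) (6,1) (6,5) (6,6) (7,2)

Derivation:
(0,1): no bracket -> illegal
(0,2): no bracket -> illegal
(1,3): no bracket -> illegal
(2,0): no bracket -> illegal
(2,1): flips 1 -> legal
(2,3): flips 1 -> legal
(2,4): no bracket -> illegal
(3,1): flips 2 -> legal
(4,1): flips 1 -> legal
(4,6): no bracket -> illegal
(5,1): no bracket -> illegal
(5,3): no bracket -> illegal
(5,6): flips 1 -> legal
(6,1): flips 1 -> legal
(6,3): no bracket -> illegal
(6,4): no bracket -> illegal
(6,5): flips 1 -> legal
(6,6): flips 1 -> legal
(7,1): no bracket -> illegal
(7,2): flips 5 -> legal
(7,3): no bracket -> illegal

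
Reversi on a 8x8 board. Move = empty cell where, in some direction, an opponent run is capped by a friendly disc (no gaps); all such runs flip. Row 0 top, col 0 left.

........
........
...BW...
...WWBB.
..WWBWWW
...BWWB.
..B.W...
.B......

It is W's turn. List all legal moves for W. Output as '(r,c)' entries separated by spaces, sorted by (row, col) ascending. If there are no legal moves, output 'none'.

Answer: (1,2) (1,3) (2,2) (2,5) (2,6) (2,7) (3,7) (5,2) (5,7) (6,3) (6,5) (6,6) (6,7)

Derivation:
(1,2): flips 1 -> legal
(1,3): flips 1 -> legal
(1,4): no bracket -> illegal
(2,2): flips 1 -> legal
(2,5): flips 2 -> legal
(2,6): flips 1 -> legal
(2,7): flips 1 -> legal
(3,2): no bracket -> illegal
(3,7): flips 2 -> legal
(5,1): no bracket -> illegal
(5,2): flips 1 -> legal
(5,7): flips 1 -> legal
(6,0): no bracket -> illegal
(6,1): no bracket -> illegal
(6,3): flips 1 -> legal
(6,5): flips 1 -> legal
(6,6): flips 1 -> legal
(6,7): flips 1 -> legal
(7,0): no bracket -> illegal
(7,2): no bracket -> illegal
(7,3): no bracket -> illegal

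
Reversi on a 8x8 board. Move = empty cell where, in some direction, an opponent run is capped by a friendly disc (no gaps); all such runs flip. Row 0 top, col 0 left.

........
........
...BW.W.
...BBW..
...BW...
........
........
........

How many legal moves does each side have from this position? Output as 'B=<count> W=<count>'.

-- B to move --
(1,3): no bracket -> illegal
(1,4): flips 1 -> legal
(1,5): flips 1 -> legal
(1,6): no bracket -> illegal
(1,7): no bracket -> illegal
(2,5): flips 1 -> legal
(2,7): no bracket -> illegal
(3,6): flips 1 -> legal
(3,7): no bracket -> illegal
(4,5): flips 1 -> legal
(4,6): no bracket -> illegal
(5,3): no bracket -> illegal
(5,4): flips 1 -> legal
(5,5): flips 1 -> legal
B mobility = 7
-- W to move --
(1,2): no bracket -> illegal
(1,3): no bracket -> illegal
(1,4): no bracket -> illegal
(2,2): flips 2 -> legal
(2,5): no bracket -> illegal
(3,2): flips 2 -> legal
(4,2): flips 2 -> legal
(4,5): no bracket -> illegal
(5,2): no bracket -> illegal
(5,3): no bracket -> illegal
(5,4): no bracket -> illegal
W mobility = 3

Answer: B=7 W=3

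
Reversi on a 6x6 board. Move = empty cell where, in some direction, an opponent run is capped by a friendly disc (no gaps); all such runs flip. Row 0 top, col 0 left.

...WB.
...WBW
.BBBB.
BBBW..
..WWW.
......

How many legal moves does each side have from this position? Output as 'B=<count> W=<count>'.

-- B to move --
(0,2): flips 2 -> legal
(0,5): no bracket -> illegal
(1,2): flips 1 -> legal
(2,5): no bracket -> illegal
(3,4): flips 1 -> legal
(3,5): no bracket -> illegal
(4,1): no bracket -> illegal
(4,5): no bracket -> illegal
(5,1): flips 2 -> legal
(5,2): flips 1 -> legal
(5,3): flips 3 -> legal
(5,4): flips 1 -> legal
(5,5): flips 2 -> legal
B mobility = 8
-- W to move --
(0,5): flips 1 -> legal
(1,0): flips 2 -> legal
(1,1): flips 1 -> legal
(1,2): flips 2 -> legal
(2,0): flips 1 -> legal
(2,5): flips 1 -> legal
(3,4): no bracket -> illegal
(3,5): flips 1 -> legal
(4,0): flips 2 -> legal
(4,1): no bracket -> illegal
W mobility = 8

Answer: B=8 W=8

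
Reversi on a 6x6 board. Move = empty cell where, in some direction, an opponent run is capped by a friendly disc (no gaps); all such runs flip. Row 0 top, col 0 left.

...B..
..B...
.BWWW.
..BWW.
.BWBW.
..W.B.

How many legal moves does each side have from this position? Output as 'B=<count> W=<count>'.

Answer: B=5 W=8

Derivation:
-- B to move --
(1,1): no bracket -> illegal
(1,3): flips 2 -> legal
(1,4): flips 4 -> legal
(1,5): no bracket -> illegal
(2,5): flips 4 -> legal
(3,1): no bracket -> illegal
(3,5): flips 2 -> legal
(4,5): flips 3 -> legal
(5,1): no bracket -> illegal
(5,3): no bracket -> illegal
(5,5): no bracket -> illegal
B mobility = 5
-- W to move --
(0,1): flips 1 -> legal
(0,2): flips 1 -> legal
(0,4): no bracket -> illegal
(1,0): no bracket -> illegal
(1,1): no bracket -> illegal
(1,3): no bracket -> illegal
(1,4): no bracket -> illegal
(2,0): flips 1 -> legal
(3,0): flips 1 -> legal
(3,1): flips 1 -> legal
(4,0): flips 1 -> legal
(4,5): no bracket -> illegal
(5,0): flips 2 -> legal
(5,1): no bracket -> illegal
(5,3): flips 1 -> legal
(5,5): no bracket -> illegal
W mobility = 8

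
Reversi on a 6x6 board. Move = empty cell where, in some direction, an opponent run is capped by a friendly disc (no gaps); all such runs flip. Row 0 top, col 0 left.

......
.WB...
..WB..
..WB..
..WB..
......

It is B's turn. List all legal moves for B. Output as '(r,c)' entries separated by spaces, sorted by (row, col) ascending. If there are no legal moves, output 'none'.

Answer: (0,0) (1,0) (2,1) (3,1) (4,1) (5,1) (5,2)

Derivation:
(0,0): flips 2 -> legal
(0,1): no bracket -> illegal
(0,2): no bracket -> illegal
(1,0): flips 1 -> legal
(1,3): no bracket -> illegal
(2,0): no bracket -> illegal
(2,1): flips 2 -> legal
(3,1): flips 1 -> legal
(4,1): flips 2 -> legal
(5,1): flips 1 -> legal
(5,2): flips 3 -> legal
(5,3): no bracket -> illegal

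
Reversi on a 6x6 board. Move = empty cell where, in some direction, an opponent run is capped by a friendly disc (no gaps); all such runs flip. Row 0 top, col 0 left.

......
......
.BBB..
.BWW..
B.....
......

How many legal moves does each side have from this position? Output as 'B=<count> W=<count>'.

-- B to move --
(2,4): no bracket -> illegal
(3,4): flips 2 -> legal
(4,1): flips 1 -> legal
(4,2): flips 1 -> legal
(4,3): flips 2 -> legal
(4,4): flips 1 -> legal
B mobility = 5
-- W to move --
(1,0): flips 1 -> legal
(1,1): flips 1 -> legal
(1,2): flips 1 -> legal
(1,3): flips 1 -> legal
(1,4): flips 1 -> legal
(2,0): no bracket -> illegal
(2,4): no bracket -> illegal
(3,0): flips 1 -> legal
(3,4): no bracket -> illegal
(4,1): no bracket -> illegal
(4,2): no bracket -> illegal
(5,0): no bracket -> illegal
(5,1): no bracket -> illegal
W mobility = 6

Answer: B=5 W=6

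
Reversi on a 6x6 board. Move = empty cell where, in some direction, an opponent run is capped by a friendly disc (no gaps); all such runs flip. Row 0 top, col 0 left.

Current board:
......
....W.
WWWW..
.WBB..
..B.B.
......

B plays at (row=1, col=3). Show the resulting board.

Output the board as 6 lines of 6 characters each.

Answer: ......
...BW.
WWWB..
.WBB..
..B.B.
......

Derivation:
Place B at (1,3); scan 8 dirs for brackets.
Dir NW: first cell '.' (not opp) -> no flip
Dir N: first cell '.' (not opp) -> no flip
Dir NE: first cell '.' (not opp) -> no flip
Dir W: first cell '.' (not opp) -> no flip
Dir E: opp run (1,4), next='.' -> no flip
Dir SW: opp run (2,2) (3,1), next='.' -> no flip
Dir S: opp run (2,3) capped by B -> flip
Dir SE: first cell '.' (not opp) -> no flip
All flips: (2,3)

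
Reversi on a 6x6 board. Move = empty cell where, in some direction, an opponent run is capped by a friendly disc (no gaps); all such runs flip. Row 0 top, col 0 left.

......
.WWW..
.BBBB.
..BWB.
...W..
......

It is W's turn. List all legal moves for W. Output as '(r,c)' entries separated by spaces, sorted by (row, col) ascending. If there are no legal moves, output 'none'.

Answer: (1,0) (1,5) (2,5) (3,0) (3,1) (3,5) (4,2) (4,5)

Derivation:
(1,0): flips 2 -> legal
(1,4): no bracket -> illegal
(1,5): flips 1 -> legal
(2,0): no bracket -> illegal
(2,5): flips 1 -> legal
(3,0): flips 1 -> legal
(3,1): flips 3 -> legal
(3,5): flips 2 -> legal
(4,1): no bracket -> illegal
(4,2): flips 2 -> legal
(4,4): no bracket -> illegal
(4,5): flips 2 -> legal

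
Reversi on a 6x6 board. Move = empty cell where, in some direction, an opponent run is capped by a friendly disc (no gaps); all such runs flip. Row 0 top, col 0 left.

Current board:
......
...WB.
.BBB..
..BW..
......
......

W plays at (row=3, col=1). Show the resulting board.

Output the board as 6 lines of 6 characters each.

Place W at (3,1); scan 8 dirs for brackets.
Dir NW: first cell '.' (not opp) -> no flip
Dir N: opp run (2,1), next='.' -> no flip
Dir NE: opp run (2,2) capped by W -> flip
Dir W: first cell '.' (not opp) -> no flip
Dir E: opp run (3,2) capped by W -> flip
Dir SW: first cell '.' (not opp) -> no flip
Dir S: first cell '.' (not opp) -> no flip
Dir SE: first cell '.' (not opp) -> no flip
All flips: (2,2) (3,2)

Answer: ......
...WB.
.BWB..
.WWW..
......
......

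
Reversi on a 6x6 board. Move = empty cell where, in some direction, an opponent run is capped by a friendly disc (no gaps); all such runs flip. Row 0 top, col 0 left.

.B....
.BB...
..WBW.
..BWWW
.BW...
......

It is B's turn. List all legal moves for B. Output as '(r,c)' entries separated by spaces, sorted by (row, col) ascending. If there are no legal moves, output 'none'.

Answer: (2,1) (2,5) (4,3) (4,4) (4,5) (5,2)

Derivation:
(1,3): no bracket -> illegal
(1,4): no bracket -> illegal
(1,5): no bracket -> illegal
(2,1): flips 1 -> legal
(2,5): flips 1 -> legal
(3,1): no bracket -> illegal
(4,3): flips 2 -> legal
(4,4): flips 2 -> legal
(4,5): flips 1 -> legal
(5,1): no bracket -> illegal
(5,2): flips 1 -> legal
(5,3): no bracket -> illegal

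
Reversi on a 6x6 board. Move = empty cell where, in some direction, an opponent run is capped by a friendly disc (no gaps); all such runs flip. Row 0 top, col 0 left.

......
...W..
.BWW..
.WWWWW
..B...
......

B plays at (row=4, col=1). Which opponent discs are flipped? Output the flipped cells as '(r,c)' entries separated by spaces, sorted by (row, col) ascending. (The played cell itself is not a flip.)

Dir NW: first cell '.' (not opp) -> no flip
Dir N: opp run (3,1) capped by B -> flip
Dir NE: opp run (3,2) (2,3), next='.' -> no flip
Dir W: first cell '.' (not opp) -> no flip
Dir E: first cell 'B' (not opp) -> no flip
Dir SW: first cell '.' (not opp) -> no flip
Dir S: first cell '.' (not opp) -> no flip
Dir SE: first cell '.' (not opp) -> no flip

Answer: (3,1)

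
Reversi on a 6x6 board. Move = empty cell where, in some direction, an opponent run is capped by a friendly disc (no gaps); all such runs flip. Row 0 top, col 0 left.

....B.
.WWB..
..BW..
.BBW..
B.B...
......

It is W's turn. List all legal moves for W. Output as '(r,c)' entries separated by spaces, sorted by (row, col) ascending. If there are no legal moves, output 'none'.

Answer: (0,3) (1,4) (2,1) (3,0) (4,1) (5,1) (5,2)

Derivation:
(0,2): no bracket -> illegal
(0,3): flips 1 -> legal
(0,5): no bracket -> illegal
(1,4): flips 1 -> legal
(1,5): no bracket -> illegal
(2,0): no bracket -> illegal
(2,1): flips 1 -> legal
(2,4): no bracket -> illegal
(3,0): flips 2 -> legal
(4,1): flips 1 -> legal
(4,3): no bracket -> illegal
(5,0): no bracket -> illegal
(5,1): flips 1 -> legal
(5,2): flips 3 -> legal
(5,3): no bracket -> illegal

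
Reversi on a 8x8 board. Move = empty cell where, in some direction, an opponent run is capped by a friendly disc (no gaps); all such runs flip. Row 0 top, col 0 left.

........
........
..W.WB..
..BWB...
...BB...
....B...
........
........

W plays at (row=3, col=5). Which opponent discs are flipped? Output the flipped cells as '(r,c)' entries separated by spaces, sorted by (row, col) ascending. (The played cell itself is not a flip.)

Answer: (3,4)

Derivation:
Dir NW: first cell 'W' (not opp) -> no flip
Dir N: opp run (2,5), next='.' -> no flip
Dir NE: first cell '.' (not opp) -> no flip
Dir W: opp run (3,4) capped by W -> flip
Dir E: first cell '.' (not opp) -> no flip
Dir SW: opp run (4,4), next='.' -> no flip
Dir S: first cell '.' (not opp) -> no flip
Dir SE: first cell '.' (not opp) -> no flip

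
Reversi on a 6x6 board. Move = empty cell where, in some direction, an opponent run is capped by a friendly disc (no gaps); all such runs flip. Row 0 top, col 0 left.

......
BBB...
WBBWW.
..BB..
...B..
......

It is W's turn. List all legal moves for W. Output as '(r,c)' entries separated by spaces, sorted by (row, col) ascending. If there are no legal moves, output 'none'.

Answer: (0,0) (0,1) (0,2) (4,1) (4,2) (5,3)

Derivation:
(0,0): flips 1 -> legal
(0,1): flips 1 -> legal
(0,2): flips 1 -> legal
(0,3): no bracket -> illegal
(1,3): no bracket -> illegal
(3,0): no bracket -> illegal
(3,1): no bracket -> illegal
(3,4): no bracket -> illegal
(4,1): flips 1 -> legal
(4,2): flips 1 -> legal
(4,4): no bracket -> illegal
(5,2): no bracket -> illegal
(5,3): flips 2 -> legal
(5,4): no bracket -> illegal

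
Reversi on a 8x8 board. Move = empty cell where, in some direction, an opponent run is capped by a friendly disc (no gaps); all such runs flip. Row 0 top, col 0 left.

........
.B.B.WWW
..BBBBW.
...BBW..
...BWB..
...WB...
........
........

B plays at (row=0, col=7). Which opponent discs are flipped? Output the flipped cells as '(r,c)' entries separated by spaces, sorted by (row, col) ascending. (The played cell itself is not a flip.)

Dir NW: edge -> no flip
Dir N: edge -> no flip
Dir NE: edge -> no flip
Dir W: first cell '.' (not opp) -> no flip
Dir E: edge -> no flip
Dir SW: opp run (1,6) capped by B -> flip
Dir S: opp run (1,7), next='.' -> no flip
Dir SE: edge -> no flip

Answer: (1,6)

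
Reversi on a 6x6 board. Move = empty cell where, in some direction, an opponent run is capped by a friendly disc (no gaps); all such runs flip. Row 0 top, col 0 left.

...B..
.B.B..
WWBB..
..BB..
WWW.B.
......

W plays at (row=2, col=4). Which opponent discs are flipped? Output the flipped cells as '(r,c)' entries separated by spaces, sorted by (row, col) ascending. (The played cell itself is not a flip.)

Dir NW: opp run (1,3), next='.' -> no flip
Dir N: first cell '.' (not opp) -> no flip
Dir NE: first cell '.' (not opp) -> no flip
Dir W: opp run (2,3) (2,2) capped by W -> flip
Dir E: first cell '.' (not opp) -> no flip
Dir SW: opp run (3,3) capped by W -> flip
Dir S: first cell '.' (not opp) -> no flip
Dir SE: first cell '.' (not opp) -> no flip

Answer: (2,2) (2,3) (3,3)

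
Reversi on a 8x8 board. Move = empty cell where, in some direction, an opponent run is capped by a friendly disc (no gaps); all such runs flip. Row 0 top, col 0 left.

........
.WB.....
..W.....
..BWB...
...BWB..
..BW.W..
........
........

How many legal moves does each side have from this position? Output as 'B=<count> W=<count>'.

-- B to move --
(0,0): no bracket -> illegal
(0,1): no bracket -> illegal
(0,2): no bracket -> illegal
(1,0): flips 1 -> legal
(1,3): no bracket -> illegal
(2,0): no bracket -> illegal
(2,1): no bracket -> illegal
(2,3): flips 1 -> legal
(2,4): no bracket -> illegal
(3,1): no bracket -> illegal
(3,5): no bracket -> illegal
(4,2): no bracket -> illegal
(4,6): no bracket -> illegal
(5,4): flips 2 -> legal
(5,6): no bracket -> illegal
(6,2): no bracket -> illegal
(6,3): flips 1 -> legal
(6,4): no bracket -> illegal
(6,5): flips 1 -> legal
(6,6): no bracket -> illegal
B mobility = 5
-- W to move --
(0,1): no bracket -> illegal
(0,2): flips 1 -> legal
(0,3): no bracket -> illegal
(1,3): flips 1 -> legal
(2,1): no bracket -> illegal
(2,3): no bracket -> illegal
(2,4): flips 1 -> legal
(2,5): no bracket -> illegal
(3,1): flips 1 -> legal
(3,5): flips 2 -> legal
(3,6): no bracket -> illegal
(4,1): no bracket -> illegal
(4,2): flips 2 -> legal
(4,6): flips 1 -> legal
(5,1): flips 1 -> legal
(5,4): no bracket -> illegal
(5,6): no bracket -> illegal
(6,1): no bracket -> illegal
(6,2): no bracket -> illegal
(6,3): no bracket -> illegal
W mobility = 8

Answer: B=5 W=8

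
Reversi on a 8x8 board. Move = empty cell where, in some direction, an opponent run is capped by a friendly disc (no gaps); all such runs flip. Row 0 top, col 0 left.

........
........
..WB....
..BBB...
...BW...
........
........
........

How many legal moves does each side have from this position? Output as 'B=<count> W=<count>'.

-- B to move --
(1,1): flips 1 -> legal
(1,2): flips 1 -> legal
(1,3): no bracket -> illegal
(2,1): flips 1 -> legal
(3,1): no bracket -> illegal
(3,5): no bracket -> illegal
(4,5): flips 1 -> legal
(5,3): no bracket -> illegal
(5,4): flips 1 -> legal
(5,5): flips 1 -> legal
B mobility = 6
-- W to move --
(1,2): no bracket -> illegal
(1,3): no bracket -> illegal
(1,4): no bracket -> illegal
(2,1): no bracket -> illegal
(2,4): flips 2 -> legal
(2,5): no bracket -> illegal
(3,1): no bracket -> illegal
(3,5): no bracket -> illegal
(4,1): no bracket -> illegal
(4,2): flips 2 -> legal
(4,5): no bracket -> illegal
(5,2): no bracket -> illegal
(5,3): no bracket -> illegal
(5,4): no bracket -> illegal
W mobility = 2

Answer: B=6 W=2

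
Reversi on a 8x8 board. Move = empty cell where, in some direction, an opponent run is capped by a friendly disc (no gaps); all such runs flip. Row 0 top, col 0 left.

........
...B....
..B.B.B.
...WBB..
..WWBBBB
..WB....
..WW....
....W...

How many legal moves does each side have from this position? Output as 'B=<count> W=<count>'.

-- B to move --
(2,3): flips 2 -> legal
(3,1): flips 1 -> legal
(3,2): flips 1 -> legal
(4,1): flips 2 -> legal
(5,1): flips 3 -> legal
(5,4): no bracket -> illegal
(6,1): flips 2 -> legal
(6,4): no bracket -> illegal
(6,5): no bracket -> illegal
(7,1): flips 1 -> legal
(7,2): no bracket -> illegal
(7,3): flips 1 -> legal
(7,5): no bracket -> illegal
B mobility = 8
-- W to move --
(0,2): no bracket -> illegal
(0,3): no bracket -> illegal
(0,4): no bracket -> illegal
(1,1): flips 1 -> legal
(1,2): no bracket -> illegal
(1,4): no bracket -> illegal
(1,5): flips 1 -> legal
(1,6): no bracket -> illegal
(1,7): flips 4 -> legal
(2,1): no bracket -> illegal
(2,3): no bracket -> illegal
(2,5): flips 1 -> legal
(2,7): no bracket -> illegal
(3,1): no bracket -> illegal
(3,2): no bracket -> illegal
(3,6): flips 2 -> legal
(3,7): no bracket -> illegal
(5,4): flips 1 -> legal
(5,5): flips 1 -> legal
(5,6): no bracket -> illegal
(5,7): no bracket -> illegal
(6,4): flips 1 -> legal
W mobility = 8

Answer: B=8 W=8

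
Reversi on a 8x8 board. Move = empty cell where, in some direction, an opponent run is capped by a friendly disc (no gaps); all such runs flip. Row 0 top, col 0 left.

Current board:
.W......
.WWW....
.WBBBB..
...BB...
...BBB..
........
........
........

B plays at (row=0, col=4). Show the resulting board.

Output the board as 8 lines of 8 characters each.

Answer: .W..B...
.WWB....
.WBBBB..
...BB...
...BBB..
........
........
........

Derivation:
Place B at (0,4); scan 8 dirs for brackets.
Dir NW: edge -> no flip
Dir N: edge -> no flip
Dir NE: edge -> no flip
Dir W: first cell '.' (not opp) -> no flip
Dir E: first cell '.' (not opp) -> no flip
Dir SW: opp run (1,3) capped by B -> flip
Dir S: first cell '.' (not opp) -> no flip
Dir SE: first cell '.' (not opp) -> no flip
All flips: (1,3)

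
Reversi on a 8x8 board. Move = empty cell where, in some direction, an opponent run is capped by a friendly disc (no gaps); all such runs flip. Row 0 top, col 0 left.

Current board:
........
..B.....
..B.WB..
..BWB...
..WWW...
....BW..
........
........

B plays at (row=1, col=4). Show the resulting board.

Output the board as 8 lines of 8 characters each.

Place B at (1,4); scan 8 dirs for brackets.
Dir NW: first cell '.' (not opp) -> no flip
Dir N: first cell '.' (not opp) -> no flip
Dir NE: first cell '.' (not opp) -> no flip
Dir W: first cell '.' (not opp) -> no flip
Dir E: first cell '.' (not opp) -> no flip
Dir SW: first cell '.' (not opp) -> no flip
Dir S: opp run (2,4) capped by B -> flip
Dir SE: first cell 'B' (not opp) -> no flip
All flips: (2,4)

Answer: ........
..B.B...
..B.BB..
..BWB...
..WWW...
....BW..
........
........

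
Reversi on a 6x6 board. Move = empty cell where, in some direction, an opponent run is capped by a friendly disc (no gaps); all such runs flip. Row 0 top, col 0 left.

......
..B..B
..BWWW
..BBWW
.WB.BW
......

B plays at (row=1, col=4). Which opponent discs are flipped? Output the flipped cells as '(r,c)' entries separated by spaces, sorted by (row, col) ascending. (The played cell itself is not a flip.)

Dir NW: first cell '.' (not opp) -> no flip
Dir N: first cell '.' (not opp) -> no flip
Dir NE: first cell '.' (not opp) -> no flip
Dir W: first cell '.' (not opp) -> no flip
Dir E: first cell 'B' (not opp) -> no flip
Dir SW: opp run (2,3) capped by B -> flip
Dir S: opp run (2,4) (3,4) capped by B -> flip
Dir SE: opp run (2,5), next=edge -> no flip

Answer: (2,3) (2,4) (3,4)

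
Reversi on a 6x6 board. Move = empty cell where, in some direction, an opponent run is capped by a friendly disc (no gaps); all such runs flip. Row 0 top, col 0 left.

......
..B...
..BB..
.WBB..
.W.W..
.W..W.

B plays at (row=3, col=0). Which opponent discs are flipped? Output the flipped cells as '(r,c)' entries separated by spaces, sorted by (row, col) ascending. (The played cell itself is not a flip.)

Answer: (3,1)

Derivation:
Dir NW: edge -> no flip
Dir N: first cell '.' (not opp) -> no flip
Dir NE: first cell '.' (not opp) -> no flip
Dir W: edge -> no flip
Dir E: opp run (3,1) capped by B -> flip
Dir SW: edge -> no flip
Dir S: first cell '.' (not opp) -> no flip
Dir SE: opp run (4,1), next='.' -> no flip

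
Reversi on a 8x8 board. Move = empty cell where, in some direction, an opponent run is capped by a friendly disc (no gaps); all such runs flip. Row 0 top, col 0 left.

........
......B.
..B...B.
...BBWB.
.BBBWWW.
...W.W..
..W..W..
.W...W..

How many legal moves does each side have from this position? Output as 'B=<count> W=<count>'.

-- B to move --
(2,4): no bracket -> illegal
(2,5): no bracket -> illegal
(3,7): no bracket -> illegal
(4,7): flips 3 -> legal
(5,1): no bracket -> illegal
(5,2): no bracket -> illegal
(5,4): flips 2 -> legal
(5,6): flips 2 -> legal
(5,7): no bracket -> illegal
(6,0): no bracket -> illegal
(6,1): no bracket -> illegal
(6,3): flips 1 -> legal
(6,4): flips 1 -> legal
(6,6): flips 2 -> legal
(7,0): no bracket -> illegal
(7,2): no bracket -> illegal
(7,3): no bracket -> illegal
(7,4): no bracket -> illegal
(7,6): no bracket -> illegal
B mobility = 6
-- W to move --
(0,5): no bracket -> illegal
(0,6): flips 3 -> legal
(0,7): no bracket -> illegal
(1,1): flips 2 -> legal
(1,2): no bracket -> illegal
(1,3): no bracket -> illegal
(1,5): no bracket -> illegal
(1,7): flips 1 -> legal
(2,1): no bracket -> illegal
(2,3): flips 3 -> legal
(2,4): flips 1 -> legal
(2,5): no bracket -> illegal
(2,7): flips 1 -> legal
(3,0): no bracket -> illegal
(3,1): flips 1 -> legal
(3,2): flips 2 -> legal
(3,7): flips 1 -> legal
(4,0): flips 3 -> legal
(4,7): no bracket -> illegal
(5,0): no bracket -> illegal
(5,1): no bracket -> illegal
(5,2): no bracket -> illegal
(5,4): no bracket -> illegal
W mobility = 10

Answer: B=6 W=10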